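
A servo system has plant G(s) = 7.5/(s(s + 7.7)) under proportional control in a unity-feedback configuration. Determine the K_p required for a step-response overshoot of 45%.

From %OS = 100·exp(−πζ/√(1−ζ²)) = 45%, ζ = −ln(0.45)/√(π²+ln²(0.45)) = 0.2463.
Characteristic equation s² + 7.7s + 7.5K_p = 0 gives ζ = 7.7/(2√(7.5K_p)).
Setting ζ = 0.2463: √(7.5K_p) = 7.7/(2·0.2463) = 15.63, so K_p = 244.3/7.5 = 32.6.

K_p = 32.6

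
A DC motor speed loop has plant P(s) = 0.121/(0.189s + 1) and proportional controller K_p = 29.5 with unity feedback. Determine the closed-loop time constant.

τ = 0.0414 s

Closed loop: T(s) = K_p·P/(1+K_p·P) = 3.569/(0.189s + 1 + 3.569), with pole at s = −(1 + 3.569)/0.189 = −24.18.
Closed-loop time constant τ = 1/24.18 = 0.0414 s.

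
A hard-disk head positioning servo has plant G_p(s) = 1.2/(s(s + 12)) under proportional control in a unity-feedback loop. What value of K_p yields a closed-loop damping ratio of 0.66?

K_p = 68.9

Closed-loop characteristic equation: s² + 12s + K_p·1.2 = 0.
So ω_n = √(1.2K_p) and 2ζω_n = 12, giving ζ = 12/(2√(1.2K_p)).
Setting ζ = 0.66: √(1.2K_p) = 12/(2·0.66) = 9.091, so K_p = 82.64/1.2 = 68.9.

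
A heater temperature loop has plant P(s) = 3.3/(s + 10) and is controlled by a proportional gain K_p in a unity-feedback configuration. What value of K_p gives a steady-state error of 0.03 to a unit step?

The loop is type 0, so e_ss(step) = 1/(1 + K_pos) with K_pos = K_p·P(0).
P(0) = 0.33. Require 1/(1 + K_p·0.33) = 0.03, so 1 + 0.33·K_p = 33.33.
K_p = (33.33 − 1)/0.33 = 98.

K_p = 98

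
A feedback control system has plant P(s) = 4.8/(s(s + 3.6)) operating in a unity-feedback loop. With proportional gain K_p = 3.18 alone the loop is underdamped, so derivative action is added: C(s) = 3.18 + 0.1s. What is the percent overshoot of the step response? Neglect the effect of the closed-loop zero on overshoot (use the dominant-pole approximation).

14.6%

Forward path: (3.18 + 0.1s)·4.8/(s(s+3.6)). The closed-loop characteristic equation is s² + (3.6 + 4.8·0.1)s + 4.8·3.18 = 0.
That is s² + 4.08s + 15.26 = 0, so ω_n = 3.907 rad/s and ζ = 4.08/(2·3.907) = 0.5222.
%OS = 100·exp(−πζ/√(1−ζ²)) = 14.6%.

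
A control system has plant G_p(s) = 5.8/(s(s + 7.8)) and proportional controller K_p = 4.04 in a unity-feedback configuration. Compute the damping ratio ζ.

With unity feedback the closed-loop characteristic equation is s² + 7.8s + 4.04·5.8 = s² + 7.8s + 23.43 = 0.
Matching s² + 2ζω_n s + ω_n²: ω_n = √23.43 = 4.841 rad/s and 2ζω_n = 7.8, so ζ = 7.8/(2·4.841) = 0.806.

ζ = 0.806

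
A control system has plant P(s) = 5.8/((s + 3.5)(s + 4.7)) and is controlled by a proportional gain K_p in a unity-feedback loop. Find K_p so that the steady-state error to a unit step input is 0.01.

K_p = 281

For a type-0 loop with proportional control, e_ss = 1/(1 + K_p·P(0)).
P(0) = 0.3526. Require 1/(1 + K_p·0.3526) = 0.01, so 1 + 0.3526·K_p = 100.
K_p = (100 − 1)/0.3526 = 281.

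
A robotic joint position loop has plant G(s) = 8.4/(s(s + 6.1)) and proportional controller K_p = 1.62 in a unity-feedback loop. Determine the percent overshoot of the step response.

Closed-loop characteristic equation: s² + 6.1s + 13.61 = 0, so ω_n = 3.689 rad/s and ζ = 6.1/(2·3.689) = 0.8268.
%OS = 100·exp(−πζ/√(1−ζ²)) = 100·exp(−π·0.8268/√0.3164) = 0.987%.

0.987%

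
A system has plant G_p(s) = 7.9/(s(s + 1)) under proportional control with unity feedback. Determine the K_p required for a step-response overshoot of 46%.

From %OS = 100·exp(−πζ/√(1−ζ²)) = 46%, ζ = −ln(0.46)/√(π²+ln²(0.46)) = 0.24.
Characteristic equation s² + 1s + 7.9K_p = 0 gives ζ = 1/(2√(7.9K_p)).
Setting ζ = 0.24: √(7.9K_p) = 1/(2·0.24) = 2.084, so K_p = 4.342/7.9 = 0.55.

K_p = 0.55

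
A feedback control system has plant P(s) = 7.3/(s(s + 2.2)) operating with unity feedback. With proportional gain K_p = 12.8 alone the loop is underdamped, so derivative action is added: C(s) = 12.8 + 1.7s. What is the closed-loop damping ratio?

Forward path: (12.8 + 1.7s)·7.3/(s(s+2.2)). The closed-loop characteristic equation is s² + (2.2 + 7.3·1.7)s + 7.3·12.8 = 0.
That is s² + 14.61s + 93.44 = 0, so ω_n = 9.666 rad/s and ζ = 14.61/(2·9.666) = 0.7557.

ζ = 0.756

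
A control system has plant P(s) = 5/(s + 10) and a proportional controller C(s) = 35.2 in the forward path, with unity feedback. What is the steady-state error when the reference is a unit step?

0.0538

The loop is type 0. Static position error constant K_pos = C(0)·P(0) = 35.2·0.5 = 17.6.
Steady-state error to a unit step: e_ss = 1/(1+K_pos) = 1/18.6 = 0.0538.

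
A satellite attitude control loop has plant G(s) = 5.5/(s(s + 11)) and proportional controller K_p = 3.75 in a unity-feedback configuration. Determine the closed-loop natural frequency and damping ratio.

ω_n = 4.54 rad/s, ζ = 1.21

With unity feedback the closed-loop characteristic equation is s² + 11s + 3.75·5.5 = s² + 11s + 20.62 = 0.
Matching s² + 2ζω_n s + ω_n²: ω_n = √20.62 = 4.541 rad/s and 2ζω_n = 11, so ζ = 11/(2·4.541) = 1.21.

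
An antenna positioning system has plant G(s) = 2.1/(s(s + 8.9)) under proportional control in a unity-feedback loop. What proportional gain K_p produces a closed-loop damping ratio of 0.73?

Closed-loop characteristic equation: s² + 8.9s + K_p·2.1 = 0.
So ω_n = √(2.1K_p) and 2ζω_n = 8.9, giving ζ = 8.9/(2√(2.1K_p)).
Setting ζ = 0.73: √(2.1K_p) = 8.9/(2·0.73) = 6.096, so K_p = 37.16/2.1 = 17.7.

K_p = 17.7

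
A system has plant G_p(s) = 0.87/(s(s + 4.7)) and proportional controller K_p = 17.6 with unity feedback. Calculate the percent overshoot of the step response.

From 1 + K_pG_p(s) = 0: s² + 4.7s + 15.31 = 0 ⇒ ω_n = 3.913, ζ = 0.6006.
%OS = 100·exp(−πζ/√(1−ζ²)) = 100·exp(−π·0.6006/√0.6393) = 9.45%.

9.45%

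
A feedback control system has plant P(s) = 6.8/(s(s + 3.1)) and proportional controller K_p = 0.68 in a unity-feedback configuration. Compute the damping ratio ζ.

ζ = 0.721

1 + K_p·P(s) = 0 gives s² + 3.1s + 4.624 = 0.
Matching s² + 2ζω_n s + ω_n²: ω_n = √4.624 = 2.15 rad/s and 2ζω_n = 3.1, so ζ = 3.1/(2·2.15) = 0.721.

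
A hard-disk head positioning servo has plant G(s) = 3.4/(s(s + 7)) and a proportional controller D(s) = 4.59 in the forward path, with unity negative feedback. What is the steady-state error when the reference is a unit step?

0

The open loop D(s)G(s) has a pole at the origin (type 1), so the static position error constant is infinite and e_ss = 1/(1+∞) = 0.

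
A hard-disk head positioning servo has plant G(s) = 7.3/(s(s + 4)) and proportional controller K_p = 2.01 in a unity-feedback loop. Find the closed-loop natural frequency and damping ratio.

ω_n = 3.83 rad/s, ζ = 0.522

1 + K_p·G(s) = 0 gives s² + 4s + 14.67 = 0.
Matching s² + 2ζω_n s + ω_n²: ω_n = √14.67 = 3.831 rad/s and 2ζω_n = 4, so ζ = 4/(2·3.831) = 0.522.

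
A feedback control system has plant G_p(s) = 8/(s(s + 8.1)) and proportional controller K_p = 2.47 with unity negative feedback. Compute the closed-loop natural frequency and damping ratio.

ω_n = 4.45 rad/s, ζ = 0.911

The closed-loop denominator is s(s+8.1) + 2.47·8 = s² + 8.1s + 19.76.
So ω_n² = 19.76 ⇒ ω_n = 4.445 rad/s, and ζ = 8.1/(2ω_n) = 0.911.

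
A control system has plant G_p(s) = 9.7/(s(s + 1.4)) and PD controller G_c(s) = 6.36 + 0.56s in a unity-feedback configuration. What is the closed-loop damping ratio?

Forward path: (6.36 + 0.56s)·9.7/(s(s+1.4)). The closed-loop characteristic equation is s² + (1.4 + 9.7·0.56)s + 9.7·6.36 = 0.
That is s² + 6.832s + 61.69 = 0, so ω_n = 7.854 rad/s and ζ = 6.832/(2·7.854) = 0.4349.

ζ = 0.435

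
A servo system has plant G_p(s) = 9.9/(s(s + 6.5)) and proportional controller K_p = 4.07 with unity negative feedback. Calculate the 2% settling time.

T_s ≈ 1.23 s

Closed-loop characteristic equation: s² + 6.5s + 40.29 = 0, so ω_n = 6.348 rad/s and ζ = 6.5/(2·6.348) = 0.512.
2% settling time T_s ≈ 4/(ζω_n) = 4/3.25 = 1.23 s.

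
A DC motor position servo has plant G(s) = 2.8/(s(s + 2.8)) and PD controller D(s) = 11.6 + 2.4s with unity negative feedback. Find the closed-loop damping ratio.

Forward path: (11.6 + 2.4s)·2.8/(s(s+2.8)). The closed-loop characteristic equation is s² + (2.8 + 2.8·2.4)s + 2.8·11.6 = 0.
That is s² + 9.52s + 32.48 = 0, so ω_n = 5.699 rad/s and ζ = 9.52/(2·5.699) = 0.8352.

ζ = 0.835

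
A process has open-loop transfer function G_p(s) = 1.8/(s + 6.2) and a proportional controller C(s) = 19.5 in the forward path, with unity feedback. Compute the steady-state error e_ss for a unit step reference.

The loop is type 0. Static position error constant K_pos = C(0)·G_p(0) = 19.5·0.2903 = 5.661.
Steady-state error to a unit step: e_ss = 1/(1+K_pos) = 1/6.661 = 0.15.

0.15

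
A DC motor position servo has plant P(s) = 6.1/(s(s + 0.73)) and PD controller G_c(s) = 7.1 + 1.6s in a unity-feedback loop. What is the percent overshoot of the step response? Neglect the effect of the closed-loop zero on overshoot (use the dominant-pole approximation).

Forward path: (7.1 + 1.6s)·6.1/(s(s+0.73)). The closed-loop characteristic equation is s² + (0.73 + 6.1·1.6)s + 6.1·7.1 = 0.
That is s² + 10.49s + 43.31 = 0, so ω_n = 6.581 rad/s and ζ = 10.49/(2·6.581) = 0.797.
%OS = 100·exp(−πζ/√(1−ζ²)) = 1.58%.

1.58%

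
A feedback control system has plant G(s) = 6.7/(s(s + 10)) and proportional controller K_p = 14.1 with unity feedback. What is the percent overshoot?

From 1 + K_pG(s) = 0: s² + 10s + 94.47 = 0 ⇒ ω_n = 9.72, ζ = 0.5144.
%OS = 100·exp(−πζ/√(1−ζ²)) = 100·exp(−π·0.5144/√0.7354) = 15.2%.

15.2%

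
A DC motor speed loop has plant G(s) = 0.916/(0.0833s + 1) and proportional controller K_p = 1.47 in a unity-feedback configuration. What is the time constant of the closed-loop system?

Closed loop: T(s) = K_p·G/(1+K_p·G) = 1.347/(0.0833s + 1 + 1.347), with pole at s = −(1 + 1.347)/0.0833 = −28.17.
Closed-loop time constant τ = 1/28.17 = 0.0355 s.

τ = 0.0355 s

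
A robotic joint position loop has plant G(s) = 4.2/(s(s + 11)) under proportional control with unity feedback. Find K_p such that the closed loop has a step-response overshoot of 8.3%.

From %OS = 100·exp(−πζ/√(1−ζ²)) = 8.3%, ζ = −ln(0.083)/√(π²+ln²(0.083)) = 0.621.
Characteristic equation s² + 11s + 4.2K_p = 0 gives ζ = 11/(2√(4.2K_p)).
Setting ζ = 0.621: √(4.2K_p) = 11/(2·0.621) = 8.857, so K_p = 78.45/4.2 = 18.7.

K_p = 18.7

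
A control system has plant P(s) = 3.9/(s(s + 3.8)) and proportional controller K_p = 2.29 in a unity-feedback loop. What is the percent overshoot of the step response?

Closed-loop characteristic equation: s² + 3.8s + 8.931 = 0, so ω_n = 2.988 rad/s and ζ = 3.8/(2·2.988) = 0.6358.
%OS = 100·exp(−πζ/√(1−ζ²)) = 100·exp(−π·0.6358/√0.5958) = 7.52%.

7.52%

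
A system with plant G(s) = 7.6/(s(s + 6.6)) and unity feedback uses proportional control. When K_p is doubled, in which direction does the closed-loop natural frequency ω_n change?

increase

ω_n = √(7.6·K_p), which grows with K_p.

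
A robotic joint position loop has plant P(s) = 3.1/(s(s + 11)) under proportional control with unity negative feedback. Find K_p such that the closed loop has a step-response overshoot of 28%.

From %OS = 100·exp(−πζ/√(1−ζ²)) = 28%, ζ = −ln(0.28)/√(π²+ln²(0.28)) = 0.3755.
Characteristic equation s² + 11s + 3.1K_p = 0 gives ζ = 11/(2√(3.1K_p)).
Setting ζ = 0.3755: √(3.1K_p) = 11/(2·0.3755) = 14.65, so K_p = 214.5/3.1 = 69.2.

K_p = 69.2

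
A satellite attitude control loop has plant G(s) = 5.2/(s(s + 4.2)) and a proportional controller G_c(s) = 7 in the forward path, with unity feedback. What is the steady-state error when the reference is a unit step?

The open loop G_c(s)G(s) has a pole at the origin (type 1), so the static position error constant is infinite and e_ss = 1/(1+∞) = 0.

0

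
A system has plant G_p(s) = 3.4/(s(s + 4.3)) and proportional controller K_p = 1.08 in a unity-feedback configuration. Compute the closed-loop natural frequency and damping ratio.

ω_n = 1.92 rad/s, ζ = 1.12

The closed-loop denominator is s(s+4.3) + 1.08·3.4 = s² + 4.3s + 3.672.
Matching s² + 2ζω_n s + ω_n²: ω_n = √3.672 = 1.916 rad/s and 2ζω_n = 4.3, so ζ = 4.3/(2·1.916) = 1.12.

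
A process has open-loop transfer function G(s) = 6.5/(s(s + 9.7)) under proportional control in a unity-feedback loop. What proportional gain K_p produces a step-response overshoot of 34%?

From %OS = 100·exp(−πζ/√(1−ζ²)) = 34%, ζ = −ln(0.34)/√(π²+ln²(0.34)) = 0.3248.
Characteristic equation s² + 9.7s + 6.5K_p = 0 gives ζ = 9.7/(2√(6.5K_p)).
Setting ζ = 0.3248: √(6.5K_p) = 9.7/(2·0.3248) = 14.93, so K_p = 223/6.5 = 34.3.

K_p = 34.3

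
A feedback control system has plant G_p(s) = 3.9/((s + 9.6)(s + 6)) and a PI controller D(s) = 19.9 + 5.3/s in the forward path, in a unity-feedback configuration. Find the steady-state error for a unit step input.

0

The open loop D(s)G_p(s) has a pole at the origin (type 1), so the static position error constant is infinite and e_ss = 1/(1+∞) = 0.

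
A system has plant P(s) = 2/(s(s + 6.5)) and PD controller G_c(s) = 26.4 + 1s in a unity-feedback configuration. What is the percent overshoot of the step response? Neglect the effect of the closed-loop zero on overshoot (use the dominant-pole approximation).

10.4%

Forward path: (26.4 + 1s)·2/(s(s+6.5)). The closed-loop characteristic equation is s² + (6.5 + 2·1)s + 2·26.4 = 0.
That is s² + 8.5s + 52.8 = 0, so ω_n = 7.266 rad/s and ζ = 8.5/(2·7.266) = 0.5849.
%OS = 100·exp(−πζ/√(1−ζ²)) = 10.4%.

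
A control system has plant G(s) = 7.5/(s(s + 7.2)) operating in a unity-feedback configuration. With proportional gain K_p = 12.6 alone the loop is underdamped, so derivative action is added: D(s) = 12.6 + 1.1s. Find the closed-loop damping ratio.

ζ = 0.795

Forward path: (12.6 + 1.1s)·7.5/(s(s+7.2)). The closed-loop characteristic equation is s² + (7.2 + 7.5·1.1)s + 7.5·12.6 = 0.
That is s² + 15.45s + 94.5 = 0, so ω_n = 9.721 rad/s and ζ = 15.45/(2·9.721) = 0.7947.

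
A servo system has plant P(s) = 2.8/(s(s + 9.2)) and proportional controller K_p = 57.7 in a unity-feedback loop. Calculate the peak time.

T_p = 0.265 s

Closed-loop characteristic equation: s² + 9.2s + 161.6 = 0, so ω_n = 12.71 rad/s and ζ = 9.2/(2·12.71) = 0.3619.
Damped frequency ω_d = ω_n√(1−ζ²) = 11.85 rad/s, so peak time T_p = π/ω_d = 0.265 s.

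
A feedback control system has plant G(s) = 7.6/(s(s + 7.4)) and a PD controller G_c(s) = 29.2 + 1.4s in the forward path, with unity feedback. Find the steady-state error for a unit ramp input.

The loop has one pole at the origin (type 1). Velocity error constant K_v = lim_{s→0} s·G_c(s)G(s) = 29.2·7.6/7.4 = 29.99.
Steady-state error to a unit ramp: e_ss = 1/K_v = 0.0333.

0.0333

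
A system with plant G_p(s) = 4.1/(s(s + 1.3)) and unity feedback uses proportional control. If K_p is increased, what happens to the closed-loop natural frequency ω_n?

increase

ω_n = √(4.1·K_p), which grows with K_p.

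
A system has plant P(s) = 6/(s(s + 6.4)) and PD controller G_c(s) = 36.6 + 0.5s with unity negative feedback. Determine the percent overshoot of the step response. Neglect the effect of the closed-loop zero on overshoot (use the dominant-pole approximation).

Forward path: (36.6 + 0.5s)·6/(s(s+6.4)). The closed-loop characteristic equation is s² + (6.4 + 6·0.5)s + 6·36.6 = 0.
That is s² + 9.4s + 219.6 = 0, so ω_n = 14.82 rad/s and ζ = 9.4/(2·14.82) = 0.3172.
%OS = 100·exp(−πζ/√(1−ζ²)) = 35%.

35%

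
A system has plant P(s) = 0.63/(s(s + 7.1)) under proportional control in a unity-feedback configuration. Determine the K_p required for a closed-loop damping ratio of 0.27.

Closed-loop characteristic equation: s² + 7.1s + K_p·0.63 = 0.
So ω_n = √(0.63K_p) and 2ζω_n = 7.1, giving ζ = 7.1/(2√(0.63K_p)).
Setting ζ = 0.27: √(0.63K_p) = 7.1/(2·0.27) = 13.15, so K_p = 172.9/0.63 = 274.

K_p = 274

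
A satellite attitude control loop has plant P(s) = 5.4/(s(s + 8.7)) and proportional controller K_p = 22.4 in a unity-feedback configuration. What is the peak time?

The closed-loop denominator s² + 8.7s + 121 gives ω_n = √121 = 11 and ζ = 8.7/(2ω_n) = 0.3955.
Damped frequency ω_d = ω_n√(1−ζ²) = 10.1 rad/s, so peak time T_p = π/ω_d = 0.311 s.

T_p = 0.311 s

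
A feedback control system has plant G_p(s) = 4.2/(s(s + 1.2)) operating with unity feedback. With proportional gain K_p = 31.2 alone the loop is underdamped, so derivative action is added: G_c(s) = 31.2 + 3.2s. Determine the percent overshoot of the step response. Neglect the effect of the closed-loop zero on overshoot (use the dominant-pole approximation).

7.33%

Forward path: (31.2 + 3.2s)·4.2/(s(s+1.2)). The closed-loop characteristic equation is s² + (1.2 + 4.2·3.2)s + 4.2·31.2 = 0.
That is s² + 14.64s + 131 = 0, so ω_n = 11.45 rad/s and ζ = 14.64/(2·11.45) = 0.6395.
%OS = 100·exp(−πζ/√(1−ζ²)) = 7.33%.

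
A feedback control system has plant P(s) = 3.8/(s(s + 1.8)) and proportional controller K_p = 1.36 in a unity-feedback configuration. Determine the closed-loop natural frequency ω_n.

The closed-loop denominator is s(s+1.8) + 1.36·3.8 = s² + 1.8s + 5.168.
So ω_n² = 5.168 ⇒ ω_n = 2.273 rad/s, and ζ = 1.8/(2ω_n) = 0.396.

ω_n = 2.27 rad/s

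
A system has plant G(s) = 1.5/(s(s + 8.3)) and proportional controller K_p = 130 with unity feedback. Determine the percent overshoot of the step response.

37.6%

The closed-loop denominator s² + 8.3s + 195 gives ω_n = √195 = 13.96 and ζ = 8.3/(2ω_n) = 0.2972.
%OS = 100·exp(−πζ/√(1−ζ²)) = 100·exp(−π·0.2972/√0.9117) = 37.6%.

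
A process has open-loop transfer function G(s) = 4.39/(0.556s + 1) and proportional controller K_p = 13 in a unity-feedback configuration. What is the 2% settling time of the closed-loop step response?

Closed loop: T(s) = K_p·G/(1+K_p·G) = 57.07/(0.556s + 1 + 57.07), with pole at s = −(1 + 57.07)/0.556 = −104.4.
τ = 1/104.4 = 0.009575 s, so 2% settling time ≈ 4τ = 0.0383 s.

T_s ≈ 0.0383 s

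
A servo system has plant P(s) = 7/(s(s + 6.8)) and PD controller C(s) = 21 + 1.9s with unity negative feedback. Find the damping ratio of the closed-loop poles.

ζ = 0.829

Forward path: (21 + 1.9s)·7/(s(s+6.8)). The closed-loop characteristic equation is s² + (6.8 + 7·1.9)s + 7·21 = 0.
That is s² + 20.1s + 147 = 0, so ω_n = 12.12 rad/s and ζ = 20.1/(2·12.12) = 0.8289.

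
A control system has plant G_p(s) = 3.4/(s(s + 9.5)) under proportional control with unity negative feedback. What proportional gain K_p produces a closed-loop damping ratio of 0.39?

K_p = 43.6

Closed-loop characteristic equation: s² + 9.5s + K_p·3.4 = 0.
So ω_n = √(3.4K_p) and 2ζω_n = 9.5, giving ζ = 9.5/(2√(3.4K_p)).
Setting ζ = 0.39: √(3.4K_p) = 9.5/(2·0.39) = 12.18, so K_p = 148.3/3.4 = 43.6.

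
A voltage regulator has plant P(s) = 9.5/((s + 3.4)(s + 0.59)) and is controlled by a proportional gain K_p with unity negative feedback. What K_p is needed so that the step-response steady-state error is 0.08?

The loop is type 0, so e_ss(step) = 1/(1 + K_pos) with K_pos = K_p·P(0).
P(0) = 4.736. Require 1/(1 + K_p·4.736) = 0.08, so 1 + 4.736·K_p = 12.5.
K_p = (12.5 − 1)/4.736 = 2.43.

K_p = 2.43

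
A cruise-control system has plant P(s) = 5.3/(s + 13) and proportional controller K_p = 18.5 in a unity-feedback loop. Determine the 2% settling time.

T_s ≈ 0.036 s

Closed-loop transfer function: T(s) = K_p·P(s)/(1 + K_p·P(s)) = 98.05/(s + 13 + 98.05) = 98.05/(s + 111).
Time constant τ = 1/111 = 0.009005 s, so the 2% settling time is about 4τ = 0.036 s.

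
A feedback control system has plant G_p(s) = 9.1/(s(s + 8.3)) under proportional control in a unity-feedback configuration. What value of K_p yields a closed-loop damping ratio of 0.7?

K_p = 3.86

Closed-loop characteristic equation: s² + 8.3s + K_p·9.1 = 0.
So ω_n = √(9.1K_p) and 2ζω_n = 8.3, giving ζ = 8.3/(2√(9.1K_p)).
Setting ζ = 0.7: √(9.1K_p) = 8.3/(2·0.7) = 5.929, so K_p = 35.15/9.1 = 3.86.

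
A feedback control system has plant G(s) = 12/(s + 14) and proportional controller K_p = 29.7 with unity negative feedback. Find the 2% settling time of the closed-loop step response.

Closed-loop transfer function: T(s) = K_p·G(s)/(1 + K_p·G(s)) = 356.4/(s + 14 + 356.4) = 356.4/(s + 370.4).
Time constant τ = 1/370.4 = 0.0027 s, so the 2% settling time is about 4τ = 0.0108 s.

T_s ≈ 0.0108 s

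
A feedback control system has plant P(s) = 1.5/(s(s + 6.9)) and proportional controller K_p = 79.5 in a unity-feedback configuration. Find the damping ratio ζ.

The closed-loop denominator is s(s+6.9) + 79.5·1.5 = s² + 6.9s + 119.2.
Matching s² + 2ζω_n s + ω_n²: ω_n = √119.2 = 10.92 rad/s and 2ζω_n = 6.9, so ζ = 6.9/(2·10.92) = 0.316.

ζ = 0.316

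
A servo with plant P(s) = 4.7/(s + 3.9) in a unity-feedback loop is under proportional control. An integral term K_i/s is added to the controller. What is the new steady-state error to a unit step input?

0

The integrator makes K_pos = lim_{s→0} C(s)G(s) infinite, so e_ss = 1/(1+K_pos) = 0.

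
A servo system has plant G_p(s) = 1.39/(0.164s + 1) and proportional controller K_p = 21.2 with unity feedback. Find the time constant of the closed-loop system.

τ = 0.00538 s

Closed loop: T(s) = K_p·G_p/(1+K_p·G_p) = 29.47/(0.164s + 1 + 29.47), with pole at s = −(1 + 29.47)/0.164 = −185.8.
Closed-loop time constant τ = 1/185.8 = 0.00538 s.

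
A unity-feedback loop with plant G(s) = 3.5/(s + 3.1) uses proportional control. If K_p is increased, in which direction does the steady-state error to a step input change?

decrease

e_ss = 1/(1 + K_p·G(0)); a larger K_p raises the denominator, so e_ss decreases.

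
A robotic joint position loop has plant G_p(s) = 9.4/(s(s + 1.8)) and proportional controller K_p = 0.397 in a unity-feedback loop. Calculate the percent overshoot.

19.1%

The closed-loop denominator s² + 1.8s + 3.732 gives ω_n = √3.732 = 1.932 and ζ = 1.8/(2ω_n) = 0.4659.
%OS = 100·exp(−πζ/√(1−ζ²)) = 100·exp(−π·0.4659/√0.7829) = 19.1%.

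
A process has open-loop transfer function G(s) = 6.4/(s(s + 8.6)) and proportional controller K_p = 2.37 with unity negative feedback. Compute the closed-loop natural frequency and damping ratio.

ω_n = 3.89 rad/s, ζ = 1.1

With unity feedback the closed-loop characteristic equation is s² + 8.6s + 2.37·6.4 = s² + 8.6s + 15.17 = 0.
So ω_n² = 15.17 ⇒ ω_n = 3.895 rad/s, and ζ = 8.6/(2ω_n) = 1.1.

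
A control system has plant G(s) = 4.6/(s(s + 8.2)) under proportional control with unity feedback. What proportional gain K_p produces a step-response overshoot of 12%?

From %OS = 100·exp(−πζ/√(1−ζ²)) = 12%, ζ = −ln(0.12)/√(π²+ln²(0.12)) = 0.5594.
Characteristic equation s² + 8.2s + 4.6K_p = 0 gives ζ = 8.2/(2√(4.6K_p)).
Setting ζ = 0.5594: √(4.6K_p) = 8.2/(2·0.5594) = 7.329, so K_p = 53.72/4.6 = 11.7.

K_p = 11.7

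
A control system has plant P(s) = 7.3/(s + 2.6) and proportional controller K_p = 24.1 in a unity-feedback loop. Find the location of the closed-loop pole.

Closed-loop transfer function: T(s) = K_p·P(s)/(1 + K_p·P(s)) = 175.9/(s + 2.6 + 175.9) = 175.9/(s + 178.5).
The closed-loop pole is at s = −178.5.

s = -178.5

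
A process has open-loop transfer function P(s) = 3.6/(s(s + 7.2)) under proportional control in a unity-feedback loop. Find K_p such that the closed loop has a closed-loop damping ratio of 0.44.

K_p = 18.6

Closed-loop characteristic equation: s² + 7.2s + K_p·3.6 = 0.
So ω_n = √(3.6K_p) and 2ζω_n = 7.2, giving ζ = 7.2/(2√(3.6K_p)).
Setting ζ = 0.44: √(3.6K_p) = 7.2/(2·0.44) = 8.182, so K_p = 66.94/3.6 = 18.6.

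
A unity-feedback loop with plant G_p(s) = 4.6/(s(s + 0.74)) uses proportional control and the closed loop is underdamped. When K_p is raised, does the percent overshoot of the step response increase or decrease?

increase

ζ = 0.74/(2√(4.6K_p)) decreases as K_p grows; lower damping means more overshoot.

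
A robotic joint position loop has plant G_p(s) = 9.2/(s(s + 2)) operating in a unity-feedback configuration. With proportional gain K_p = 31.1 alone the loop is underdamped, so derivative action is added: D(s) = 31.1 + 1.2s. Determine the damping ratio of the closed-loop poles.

ζ = 0.385

Forward path: (31.1 + 1.2s)·9.2/(s(s+2)). The closed-loop characteristic equation is s² + (2 + 9.2·1.2)s + 9.2·31.1 = 0.
That is s² + 13.04s + 286.1 = 0, so ω_n = 16.92 rad/s and ζ = 13.04/(2·16.92) = 0.3855.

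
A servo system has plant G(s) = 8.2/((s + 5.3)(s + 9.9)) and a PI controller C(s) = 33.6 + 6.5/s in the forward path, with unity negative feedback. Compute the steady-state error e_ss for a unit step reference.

0

The open loop C(s)G(s) has a pole at the origin (type 1), so the static position error constant is infinite and e_ss = 1/(1+∞) = 0.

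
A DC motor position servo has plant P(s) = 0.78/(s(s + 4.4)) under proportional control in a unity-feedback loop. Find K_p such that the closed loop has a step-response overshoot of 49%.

K_p = 127

From %OS = 100·exp(−πζ/√(1−ζ²)) = 49%, ζ = −ln(0.49)/√(π²+ln²(0.49)) = 0.2214.
Characteristic equation s² + 4.4s + 0.78K_p = 0 gives ζ = 4.4/(2√(0.78K_p)).
Setting ζ = 0.2214: √(0.78K_p) = 4.4/(2·0.2214) = 9.935, so K_p = 98.71/0.78 = 127.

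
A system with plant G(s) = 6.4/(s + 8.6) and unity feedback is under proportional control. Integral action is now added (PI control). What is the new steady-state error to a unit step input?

0

Adding integral action puts a pole at s = 0 in the forward path, raising the system type to 1; a type-1 loop has zero steady-state error to a step.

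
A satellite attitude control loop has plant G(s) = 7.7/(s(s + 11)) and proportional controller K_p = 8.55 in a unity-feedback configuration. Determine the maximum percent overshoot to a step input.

5.52%

Closed-loop characteristic equation: s² + 11s + 65.84 = 0, so ω_n = 8.114 rad/s and ζ = 11/(2·8.114) = 0.6779.
%OS = 100·exp(−πζ/√(1−ζ²)) = 100·exp(−π·0.6779/√0.5405) = 5.52%.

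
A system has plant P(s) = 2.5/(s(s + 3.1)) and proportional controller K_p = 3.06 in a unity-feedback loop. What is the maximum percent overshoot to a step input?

Closed-loop characteristic equation: s² + 3.1s + 7.65 = 0, so ω_n = 2.766 rad/s and ζ = 3.1/(2·2.766) = 0.5604.
%OS = 100·exp(−πζ/√(1−ζ²)) = 100·exp(−π·0.5604/√0.6859) = 11.9%.

11.9%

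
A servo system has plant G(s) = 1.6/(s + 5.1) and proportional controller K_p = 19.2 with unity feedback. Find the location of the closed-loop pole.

Closed-loop transfer function: T(s) = K_p·G(s)/(1 + K_p·G(s)) = 30.72/(s + 5.1 + 30.72) = 30.72/(s + 35.82).
The closed-loop pole is at s = −35.82.

s = -35.82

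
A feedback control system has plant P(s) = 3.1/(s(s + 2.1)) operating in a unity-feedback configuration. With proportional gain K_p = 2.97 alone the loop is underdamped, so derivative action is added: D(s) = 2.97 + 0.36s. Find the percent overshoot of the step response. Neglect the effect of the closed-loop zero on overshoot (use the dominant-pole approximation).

14%

Forward path: (2.97 + 0.36s)·3.1/(s(s+2.1)). The closed-loop characteristic equation is s² + (2.1 + 3.1·0.36)s + 3.1·2.97 = 0.
That is s² + 3.216s + 9.207 = 0, so ω_n = 3.034 rad/s and ζ = 3.216/(2·3.034) = 0.5299.
%OS = 100·exp(−πζ/√(1−ζ²)) = 14%.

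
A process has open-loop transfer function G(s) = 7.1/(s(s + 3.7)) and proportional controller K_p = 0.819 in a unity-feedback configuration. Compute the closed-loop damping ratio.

ζ = 0.767

With unity feedback the closed-loop characteristic equation is s² + 3.7s + 0.819·7.1 = s² + 3.7s + 5.815 = 0.
Matching s² + 2ζω_n s + ω_n²: ω_n = √5.815 = 2.411 rad/s and 2ζω_n = 3.7, so ζ = 3.7/(2·2.411) = 0.767.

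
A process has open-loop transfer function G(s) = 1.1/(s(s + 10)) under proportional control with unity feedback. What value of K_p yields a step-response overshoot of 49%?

K_p = 464

From %OS = 100·exp(−πζ/√(1−ζ²)) = 49%, ζ = −ln(0.49)/√(π²+ln²(0.49)) = 0.2214.
Characteristic equation s² + 10s + 1.1K_p = 0 gives ζ = 10/(2√(1.1K_p)).
Setting ζ = 0.2214: √(1.1K_p) = 10/(2·0.2214) = 22.58, so K_p = 509.9/1.1 = 464.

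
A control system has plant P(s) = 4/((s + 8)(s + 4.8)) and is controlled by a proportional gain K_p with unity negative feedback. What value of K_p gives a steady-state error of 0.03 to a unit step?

Steady-state error for a unit step on this type-0 loop is 1/(1 + K_p·P(0)).
P(0) = 0.1042. Require 1/(1 + K_p·0.1042) = 0.03, so 1 + 0.1042·K_p = 33.33.
K_p = (33.33 − 1)/0.1042 = 310.

K_p = 310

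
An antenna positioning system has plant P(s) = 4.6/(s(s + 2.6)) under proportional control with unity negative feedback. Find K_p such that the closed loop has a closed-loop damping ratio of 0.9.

Closed-loop characteristic equation: s² + 2.6s + K_p·4.6 = 0.
So ω_n = √(4.6K_p) and 2ζω_n = 2.6, giving ζ = 2.6/(2√(4.6K_p)).
Setting ζ = 0.9: √(4.6K_p) = 2.6/(2·0.9) = 1.444, so K_p = 2.086/4.6 = 0.454.

K_p = 0.454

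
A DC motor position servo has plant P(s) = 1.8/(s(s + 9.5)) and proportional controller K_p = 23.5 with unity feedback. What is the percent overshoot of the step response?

From 1 + K_pP(s) = 0: s² + 9.5s + 42.3 = 0 ⇒ ω_n = 6.504, ζ = 0.7303.
%OS = 100·exp(−πζ/√(1−ζ²)) = 100·exp(−π·0.7303/√0.4666) = 3.48%.

3.48%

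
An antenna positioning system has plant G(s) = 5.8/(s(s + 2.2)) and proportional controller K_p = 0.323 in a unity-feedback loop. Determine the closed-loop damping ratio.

With unity feedback the closed-loop characteristic equation is s² + 2.2s + 0.323·5.8 = s² + 2.2s + 1.873 = 0.
So ω_n² = 1.873 ⇒ ω_n = 1.369 rad/s, and ζ = 2.2/(2ω_n) = 0.804.

ζ = 0.804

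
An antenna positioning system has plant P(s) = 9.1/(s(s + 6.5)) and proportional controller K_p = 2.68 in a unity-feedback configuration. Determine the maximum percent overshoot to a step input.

Closed-loop characteristic equation: s² + 6.5s + 24.39 = 0, so ω_n = 4.938 rad/s and ζ = 6.5/(2·4.938) = 0.6581.
%OS = 100·exp(−πζ/√(1−ζ²)) = 100·exp(−π·0.6581/√0.5669) = 6.42%.

6.42%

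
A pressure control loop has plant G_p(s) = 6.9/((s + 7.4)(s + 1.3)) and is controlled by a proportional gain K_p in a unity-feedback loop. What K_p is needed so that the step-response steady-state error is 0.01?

The loop is type 0, so e_ss(step) = 1/(1 + K_pos) with K_pos = K_p·G_p(0).
G_p(0) = 0.7173. Require 1/(1 + K_p·0.7173) = 0.01, so 1 + 0.7173·K_p = 100.
K_p = (100 − 1)/0.7173 = 138.

K_p = 138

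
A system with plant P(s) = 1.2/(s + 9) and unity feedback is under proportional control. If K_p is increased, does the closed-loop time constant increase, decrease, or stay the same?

Closed-loop pole is at s = −(9+K_p·1.2); larger K_p moves it further left, so τ = 1/(9+K_p·1.2) decreases.

decrease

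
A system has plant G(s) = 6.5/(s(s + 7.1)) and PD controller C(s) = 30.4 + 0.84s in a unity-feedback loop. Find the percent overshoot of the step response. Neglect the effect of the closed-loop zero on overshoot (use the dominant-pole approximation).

Forward path: (30.4 + 0.84s)·6.5/(s(s+7.1)). The closed-loop characteristic equation is s² + (7.1 + 6.5·0.84)s + 6.5·30.4 = 0.
That is s² + 12.56s + 197.6 = 0, so ω_n = 14.06 rad/s and ζ = 12.56/(2·14.06) = 0.4468.
%OS = 100·exp(−πζ/√(1−ζ²)) = 20.8%.

20.8%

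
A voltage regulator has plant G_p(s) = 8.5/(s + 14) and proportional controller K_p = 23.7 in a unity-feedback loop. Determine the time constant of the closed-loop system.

τ = 0.00464 s

Closed-loop transfer function: T(s) = K_p·G_p(s)/(1 + K_p·G_p(s)) = 201.4/(s + 14 + 201.4) = 201.4/(s + 215.4).
Time constant τ = 1/215.4 = 0.00464 s.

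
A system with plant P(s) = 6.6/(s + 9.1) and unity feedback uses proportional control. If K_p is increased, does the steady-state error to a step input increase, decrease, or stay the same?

decrease

e_ss = 1/(1 + K_p·P(0)); a larger K_p raises the denominator, so e_ss decreases.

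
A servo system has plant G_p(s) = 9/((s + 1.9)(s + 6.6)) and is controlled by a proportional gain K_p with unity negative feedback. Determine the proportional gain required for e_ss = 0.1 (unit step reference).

The loop is type 0, so e_ss(step) = 1/(1 + K_pos) with K_pos = K_p·G_p(0).
G_p(0) = 0.7177. Require 1/(1 + K_p·0.7177) = 0.1, so 1 + 0.7177·K_p = 10.
K_p = (10 − 1)/0.7177 = 12.5.

K_p = 12.5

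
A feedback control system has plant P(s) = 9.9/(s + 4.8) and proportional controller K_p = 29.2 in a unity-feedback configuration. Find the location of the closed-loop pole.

s = -293.9

Closed-loop transfer function: T(s) = K_p·P(s)/(1 + K_p·P(s)) = 289.1/(s + 4.8 + 289.1) = 289.1/(s + 293.9).
The closed-loop pole is at s = −293.9.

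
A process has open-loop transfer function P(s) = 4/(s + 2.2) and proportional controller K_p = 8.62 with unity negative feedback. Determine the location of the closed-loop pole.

Closed-loop transfer function: T(s) = K_p·P(s)/(1 + K_p·P(s)) = 34.48/(s + 2.2 + 34.48) = 34.48/(s + 36.68).
The closed-loop pole is at s = −36.68.

s = -36.68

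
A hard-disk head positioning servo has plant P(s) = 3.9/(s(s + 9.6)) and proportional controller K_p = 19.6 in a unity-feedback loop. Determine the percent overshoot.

12.7%

Closed-loop characteristic equation: s² + 9.6s + 76.44 = 0, so ω_n = 8.743 rad/s and ζ = 9.6/(2·8.743) = 0.549.
%OS = 100·exp(−πζ/√(1−ζ²)) = 100·exp(−π·0.549/√0.6986) = 12.7%.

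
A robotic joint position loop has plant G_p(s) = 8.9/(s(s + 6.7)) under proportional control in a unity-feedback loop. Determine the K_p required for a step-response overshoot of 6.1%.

From %OS = 100·exp(−πζ/√(1−ζ²)) = 6.1%, ζ = −ln(0.061)/√(π²+ln²(0.061)) = 0.6649.
Characteristic equation s² + 6.7s + 8.9K_p = 0 gives ζ = 6.7/(2√(8.9K_p)).
Setting ζ = 0.6649: √(8.9K_p) = 6.7/(2·0.6649) = 5.038, so K_p = 25.38/8.9 = 2.85.

K_p = 2.85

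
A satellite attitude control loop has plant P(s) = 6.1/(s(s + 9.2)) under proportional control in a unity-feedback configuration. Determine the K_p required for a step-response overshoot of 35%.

From %OS = 100·exp(−πζ/√(1−ζ²)) = 35%, ζ = −ln(0.35)/√(π²+ln²(0.35)) = 0.3169.
Characteristic equation s² + 9.2s + 6.1K_p = 0 gives ζ = 9.2/(2√(6.1K_p)).
Setting ζ = 0.3169: √(6.1K_p) = 9.2/(2·0.3169) = 14.51, so K_p = 210.6/6.1 = 34.5.

K_p = 34.5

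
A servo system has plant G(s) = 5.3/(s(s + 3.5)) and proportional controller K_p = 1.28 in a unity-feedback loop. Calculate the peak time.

From 1 + K_pG(s) = 0: s² + 3.5s + 6.784 = 0 ⇒ ω_n = 2.605, ζ = 0.6719.
Damped frequency ω_d = ω_n√(1−ζ²) = 1.929 rad/s, so peak time T_p = π/ω_d = 1.63 s.

T_p = 1.63 s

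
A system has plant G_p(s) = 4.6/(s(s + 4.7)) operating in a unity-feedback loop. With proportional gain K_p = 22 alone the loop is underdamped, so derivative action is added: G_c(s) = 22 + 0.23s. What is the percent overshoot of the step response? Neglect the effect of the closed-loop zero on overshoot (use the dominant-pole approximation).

Forward path: (22 + 0.23s)·4.6/(s(s+4.7)). The closed-loop characteristic equation is s² + (4.7 + 4.6·0.23)s + 4.6·22 = 0.
That is s² + 5.758s + 101.2 = 0, so ω_n = 10.06 rad/s and ζ = 5.758/(2·10.06) = 0.2862.
%OS = 100·exp(−πζ/√(1−ζ²)) = 39.1%.

39.1%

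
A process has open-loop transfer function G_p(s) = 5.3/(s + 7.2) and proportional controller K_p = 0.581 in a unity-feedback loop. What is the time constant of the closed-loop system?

τ = 0.0973 s

Closed-loop transfer function: T(s) = K_p·G_p(s)/(1 + K_p·G_p(s)) = 3.079/(s + 7.2 + 3.079) = 3.079/(s + 10.28).
Time constant τ = 1/10.28 = 0.0973 s.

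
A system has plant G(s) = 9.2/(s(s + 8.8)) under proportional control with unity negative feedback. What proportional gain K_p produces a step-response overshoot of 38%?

K_p = 24.3

From %OS = 100·exp(−πζ/√(1−ζ²)) = 38%, ζ = −ln(0.38)/√(π²+ln²(0.38)) = 0.2943.
Characteristic equation s² + 8.8s + 9.2K_p = 0 gives ζ = 8.8/(2√(9.2K_p)).
Setting ζ = 0.2943: √(9.2K_p) = 8.8/(2·0.2943) = 14.95, so K_p = 223.5/9.2 = 24.3.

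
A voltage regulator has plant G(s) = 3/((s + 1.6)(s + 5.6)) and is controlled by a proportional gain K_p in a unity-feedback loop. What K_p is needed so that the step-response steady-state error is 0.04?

The loop is type 0, so e_ss(step) = 1/(1 + K_pos) with K_pos = K_p·G(0).
G(0) = 0.3348. Require 1/(1 + K_p·0.3348) = 0.04, so 1 + 0.3348·K_p = 25.
K_p = (25 − 1)/0.3348 = 71.7.

K_p = 71.7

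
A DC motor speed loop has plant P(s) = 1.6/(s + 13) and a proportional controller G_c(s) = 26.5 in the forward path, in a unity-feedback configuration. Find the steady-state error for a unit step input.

0.235

The loop is type 0. Static position error constant K_pos = G_c(0)·P(0) = 26.5·0.1231 = 3.262.
Steady-state error to a unit step: e_ss = 1/(1+K_pos) = 1/4.262 = 0.235.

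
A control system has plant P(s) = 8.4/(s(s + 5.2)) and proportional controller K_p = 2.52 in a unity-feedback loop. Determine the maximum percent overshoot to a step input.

The closed-loop denominator s² + 5.2s + 21.17 gives ω_n = √21.17 = 4.601 and ζ = 5.2/(2ω_n) = 0.5651.
%OS = 100·exp(−πζ/√(1−ζ²)) = 100·exp(−π·0.5651/√0.6807) = 11.6%.

11.6%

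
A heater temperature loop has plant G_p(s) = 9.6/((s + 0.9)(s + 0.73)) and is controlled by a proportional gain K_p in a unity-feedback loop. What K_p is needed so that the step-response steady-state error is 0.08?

K_p = 0.787

For a type-0 loop with proportional control, e_ss = 1/(1 + K_p·G_p(0)).
G_p(0) = 14.61. Require 1/(1 + K_p·14.61) = 0.08, so 1 + 14.61·K_p = 12.5.
K_p = (12.5 − 1)/14.61 = 0.787.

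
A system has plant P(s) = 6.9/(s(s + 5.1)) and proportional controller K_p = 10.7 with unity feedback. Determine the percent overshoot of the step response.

From 1 + K_pP(s) = 0: s² + 5.1s + 73.83 = 0 ⇒ ω_n = 8.592, ζ = 0.2968.
%OS = 100·exp(−πζ/√(1−ζ²)) = 100·exp(−π·0.2968/√0.9119) = 37.7%.

37.7%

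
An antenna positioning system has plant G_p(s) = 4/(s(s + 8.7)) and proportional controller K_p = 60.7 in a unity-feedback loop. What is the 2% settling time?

The closed-loop denominator s² + 8.7s + 242.8 gives ω_n = √242.8 = 15.58 and ζ = 8.7/(2ω_n) = 0.2792.
2% settling time T_s ≈ 4/(ζω_n) = 4/4.35 = 0.92 s.

T_s ≈ 0.92 s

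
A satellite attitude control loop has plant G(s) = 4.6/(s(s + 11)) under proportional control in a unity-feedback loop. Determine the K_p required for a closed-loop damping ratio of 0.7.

Closed-loop characteristic equation: s² + 11s + K_p·4.6 = 0.
So ω_n = √(4.6K_p) and 2ζω_n = 11, giving ζ = 11/(2√(4.6K_p)).
Setting ζ = 0.7: √(4.6K_p) = 11/(2·0.7) = 7.857, so K_p = 61.73/4.6 = 13.4.

K_p = 13.4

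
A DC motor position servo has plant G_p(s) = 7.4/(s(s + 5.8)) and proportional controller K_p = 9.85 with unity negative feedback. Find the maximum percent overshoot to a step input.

32.2%

Closed-loop characteristic equation: s² + 5.8s + 72.89 = 0, so ω_n = 8.538 rad/s and ζ = 5.8/(2·8.538) = 0.3397.
%OS = 100·exp(−πζ/√(1−ζ²)) = 100·exp(−π·0.3397/√0.8846) = 32.2%.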